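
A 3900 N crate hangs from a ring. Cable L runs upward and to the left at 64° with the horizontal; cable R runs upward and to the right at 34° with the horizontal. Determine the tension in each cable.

T_L = 3265 N, T_R = 1726 N

ΣF_x = 0: −T_L·cos64° + T_R·cos34° = 0 → T_R = 0.528771·T_L.
ΣF_y = 0: T_L·sin64° + T_R·sin34° = 3900.
Substitute: T_L·(0.898794 + 0.528771·0.559193) = 3900 → T_L = 3265.02 ≈ 3265 N.
Then T_R = 0.528771 × 3265.02 = 1726 N.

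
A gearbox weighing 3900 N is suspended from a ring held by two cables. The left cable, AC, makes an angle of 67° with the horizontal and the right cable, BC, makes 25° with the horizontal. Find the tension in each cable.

ΣF_x = 0: −T_AC·cos67° + T_BC·cos25° = 0 → T_BC = 0.431124·T_AC.
ΣF_y = 0: T_AC·sin67° + T_BC·sin25° = 3900.
Substitute: T_AC·(0.920505 + 0.431124·0.422618) = 3900 → T_AC = 3536.75 ≈ 3537 N.
Then T_BC = 0.431124 × 3536.75 = 1525 N.

T_AC = 3537 N, T_BC = 1525 N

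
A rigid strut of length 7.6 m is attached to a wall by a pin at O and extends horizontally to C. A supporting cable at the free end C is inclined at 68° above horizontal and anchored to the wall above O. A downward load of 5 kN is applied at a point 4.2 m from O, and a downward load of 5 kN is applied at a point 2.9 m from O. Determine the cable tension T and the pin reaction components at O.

T = 5.038 kN, O_x = 1.887 kN, O_y = 5.329 kN

ΣM about O: T·sin68°·7.6 − 5·4.2 − 5·2.9 = 0 → T = 35.5/(7.6·0.927184) = 5.03789 ≈ 5.038 kN.
ΣF_x = 0: O_x − T·cos68° = 0 → O_x = 5.03789 × 0.374607 = 1.887 kN.
ΣF_y = 0: O_y + T·sin68° − 5 − 5 = 0 → O_y = 10 − 5.03789 × 0.927184 = 5.329 kN.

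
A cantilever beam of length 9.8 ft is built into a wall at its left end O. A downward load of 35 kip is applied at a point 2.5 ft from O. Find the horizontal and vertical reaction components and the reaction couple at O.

O_x = 0, O_y = 35.00 kip, M_O = 87.50 kip·ft

ΣF_x = 0: O_x = 0.
ΣF_y = 0: O_y − 35 = 0 → O_y = 35.00 kip.
ΣM about O: M_O − 35·2.5 = 0 → M_O = 87.50 kip·ft.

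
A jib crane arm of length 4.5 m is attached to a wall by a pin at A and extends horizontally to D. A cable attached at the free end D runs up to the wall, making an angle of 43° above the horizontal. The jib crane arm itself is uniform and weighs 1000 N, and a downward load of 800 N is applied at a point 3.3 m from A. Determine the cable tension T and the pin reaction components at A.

ΣM about A: T·sin43°·4.5 − 1000·2.25 − 800·3.3 = 0 → T = 4890/(4.5·0.681998) = 1593.36 ≈ 1593 N.
ΣF_x = 0: A_x − T·cos43° = 0 → A_x = 1593.36 × 0.731354 = 1165 N.
ΣF_y = 0: A_y + T·sin43° − 1000 − 800 = 0 → A_y = 1800 − 1593.36 × 0.681998 = 713.3 N.

T = 1593 N, A_x = 1165 N, A_y = 713.3 N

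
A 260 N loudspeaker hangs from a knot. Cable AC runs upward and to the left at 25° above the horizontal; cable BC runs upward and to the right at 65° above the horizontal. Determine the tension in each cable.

T_AC = 109.9 N, T_BC = 235.6 N

ΣF_x = 0: −T_AC·cos25° + T_BC·cos65° = 0 → T_BC = 2.14451·T_AC.
ΣF_y = 0: T_AC·sin25° + T_BC·sin65° = 260.
Substitute: T_AC·(0.422618 + 2.14451·0.906308) = 260 → T_AC = 109.881 ≈ 109.9 N.
Then T_BC = 2.14451 × 109.881 = 235.6 N.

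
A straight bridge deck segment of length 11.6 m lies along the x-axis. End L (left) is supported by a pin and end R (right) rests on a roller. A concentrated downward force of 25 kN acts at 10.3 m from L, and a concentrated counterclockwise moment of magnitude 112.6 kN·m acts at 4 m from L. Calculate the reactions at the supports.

Moments about L: R_y·11.6 − 25·10.3 + 112.6 = 0 → R_y = 144.9/11.6 = 12.4914 ≈ 12.49 kN.
ΣF_y = 0: L_y + 12.4914 − 25 = 0 → L_y = 12.51 kN.
ΣF_x = 0: no horizontal applied forces, so L_x = 0.

L_x = 0, L_y = 12.51 kN, R_y = 12.49 kN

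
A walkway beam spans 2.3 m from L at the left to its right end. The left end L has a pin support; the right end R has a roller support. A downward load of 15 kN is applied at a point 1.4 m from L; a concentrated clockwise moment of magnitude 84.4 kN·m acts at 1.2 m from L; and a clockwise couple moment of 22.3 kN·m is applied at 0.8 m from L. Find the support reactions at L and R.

ΣM about L: R_y·2.3 − 15·1.4 − 84.4 − 22.3 = 0 → R_y = 127.7/2.3 = 55.5217 ≈ 55.52 kN.
ΣF_y = 0: L_y + 55.5217 − 15 = 0 → L_y = -40.52 kN.
ΣF_x = 0: no horizontal applied forces, so L_x = 0.

L_x = 0, L_y = -40.52 kN, R_y = 55.52 kN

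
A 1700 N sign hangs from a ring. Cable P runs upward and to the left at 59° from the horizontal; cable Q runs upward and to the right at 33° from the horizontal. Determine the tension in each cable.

T_P = 1427 N, T_Q = 876.1 N

ΣF_x = 0: −T_P·cos59° + T_Q·cos33° = 0 → T_Q = 0.614112·T_P.
ΣF_y = 0: T_P·sin59° + T_Q·sin33° = 1700.
Substitute: T_P·(0.857167 + 0.614112·0.544639) = 1700 → T_P = 1426.61 ≈ 1427 N.
Then T_Q = 0.614112 × 1426.61 = 876.1 N.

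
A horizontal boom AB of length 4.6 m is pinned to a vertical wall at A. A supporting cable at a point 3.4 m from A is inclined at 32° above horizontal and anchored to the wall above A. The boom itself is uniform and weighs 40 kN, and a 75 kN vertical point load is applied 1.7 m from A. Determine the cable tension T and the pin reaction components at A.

ΣM about A: T·sin32°·3.4 − 40·2.3 − 75·1.7 = 0 → T = 219.5/(3.4·0.529919) = 121.828 ≈ 121.8 kN.
ΣF_x = 0: A_x − T·cos32° = 0 → A_x = 121.828 × 0.848048 = 103.3 kN.
ΣF_y = 0: A_y + T·sin32° − 40 − 75 = 0 → A_y = 115 − 121.828 × 0.529919 = 50.44 kN.

T = 121.8 kN, A_x = 103.3 kN, A_y = 50.44 kN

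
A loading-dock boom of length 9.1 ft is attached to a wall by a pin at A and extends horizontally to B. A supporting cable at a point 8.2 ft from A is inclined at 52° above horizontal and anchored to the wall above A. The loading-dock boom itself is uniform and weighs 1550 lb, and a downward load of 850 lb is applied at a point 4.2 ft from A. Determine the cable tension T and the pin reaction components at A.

T = 1644 lb, A_x = 1012 lb, A_y = 1105 lb

ΣM about A: T·sin52°·8.2 − 1550·4.55 − 850·4.2 = 0 → T = 10622.5/(8.2·0.788011) = 1643.92 ≈ 1644 lb.
ΣF_x = 0: A_x − T·cos52° = 0 → A_x = 1643.92 × 0.615661 = 1012 lb.
ΣF_y = 0: A_y + T·sin52° − 1550 − 850 = 0 → A_y = 2400 − 1643.92 × 0.788011 = 1105 lb.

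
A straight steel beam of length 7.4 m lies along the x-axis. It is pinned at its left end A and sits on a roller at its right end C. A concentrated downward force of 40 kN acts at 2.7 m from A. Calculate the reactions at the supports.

A_x = 0, A_y = 25.41 kN, C_y = 14.59 kN

Moments about A: C_y·7.4 − 40·2.7 = 0 → C_y = 108/7.4 = 14.5946 ≈ 14.59 kN.
ΣF_y = 0: A_y + 14.5946 − 40 = 0 → A_y = 25.41 kN.
ΣF_x = 0: no horizontal applied forces, so A_x = 0.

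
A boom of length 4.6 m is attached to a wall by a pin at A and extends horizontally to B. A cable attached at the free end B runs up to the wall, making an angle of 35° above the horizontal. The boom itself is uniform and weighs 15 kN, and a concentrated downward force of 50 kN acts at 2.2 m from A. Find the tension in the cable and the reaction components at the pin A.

T = 54.77 kN, A_x = 44.86 kN, A_y = 33.59 kN

ΣM about A: T·sin35°·4.6 − 15·2.3 − 50·2.2 = 0 → T = 144.5/(4.6·0.573576) = 54.767 ≈ 54.77 kN.
ΣF_x = 0: A_x − T·cos35° = 0 → A_x = 54.767 × 0.819152 = 44.86 kN.
ΣF_y = 0: A_y + T·sin35° − 15 − 50 = 0 → A_y = 65 − 54.767 × 0.573576 = 33.59 kN.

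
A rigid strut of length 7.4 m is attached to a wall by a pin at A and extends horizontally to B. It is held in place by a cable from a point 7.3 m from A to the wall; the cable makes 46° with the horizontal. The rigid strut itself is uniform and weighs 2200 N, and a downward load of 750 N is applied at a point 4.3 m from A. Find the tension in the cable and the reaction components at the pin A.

ΣM about A: T·sin46°·7.3 − 2200·3.7 − 750·4.3 = 0 → T = 11365/(7.3·0.71934) = 2164.27 ≈ 2164 N.
ΣF_x = 0: A_x − T·cos46° = 0 → A_x = 2164.27 × 0.694658 = 1503 N.
ΣF_y = 0: A_y + T·sin46° − 2200 − 750 = 0 → A_y = 2950 − 2164.27 × 0.71934 = 1393 N.

T = 2164 N, A_x = 1503 N, A_y = 1393 N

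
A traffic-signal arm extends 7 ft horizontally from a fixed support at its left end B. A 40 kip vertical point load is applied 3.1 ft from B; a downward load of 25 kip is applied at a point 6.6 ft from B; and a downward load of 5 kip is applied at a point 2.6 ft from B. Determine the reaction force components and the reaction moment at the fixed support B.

ΣF_x = 0: B_x = 0.
ΣF_y = 0: B_y − 40 − 25 − 5 = 0 → B_y = 70.00 kip.
ΣM about B: M_B − 40·3.1 − 25·6.6 − 5·2.6 = 0 → M_B = 302.0 kip·ft.

B_x = 0, B_y = 70.00 kip, M_B = 302.0 kip·ft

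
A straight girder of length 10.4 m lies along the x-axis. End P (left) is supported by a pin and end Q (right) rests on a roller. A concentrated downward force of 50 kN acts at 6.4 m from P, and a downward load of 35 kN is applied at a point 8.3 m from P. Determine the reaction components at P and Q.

P_x = 0, P_y = 26.30 kN, Q_y = 58.70 kN

Taking moments about P: Q_y·10.4 − 50·6.4 − 35·8.3 = 0 → Q_y = 610.5/10.4 = 58.7019 ≈ 58.70 kN.
ΣF_y = 0: P_y + 58.7019 − 50 − 35 = 0 → P_y = 26.30 kN.
ΣF_x = 0: no horizontal applied forces, so P_x = 0.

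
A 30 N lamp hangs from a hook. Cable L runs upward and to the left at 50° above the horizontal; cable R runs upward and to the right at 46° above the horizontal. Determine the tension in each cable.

T_L = 20.95 N, T_R = 19.39 N

ΣF_x = 0: −T_L·cos50° + T_R·cos46° = 0 → T_R = 0.925329·T_L.
ΣF_y = 0: T_L·sin50° + T_R·sin46° = 30.
Substitute: T_L·(0.766044 + 0.925329·0.71934) = 30 → T_L = 20.9545 ≈ 20.95 N.
Then T_R = 0.925329 × 20.9545 = 19.39 N.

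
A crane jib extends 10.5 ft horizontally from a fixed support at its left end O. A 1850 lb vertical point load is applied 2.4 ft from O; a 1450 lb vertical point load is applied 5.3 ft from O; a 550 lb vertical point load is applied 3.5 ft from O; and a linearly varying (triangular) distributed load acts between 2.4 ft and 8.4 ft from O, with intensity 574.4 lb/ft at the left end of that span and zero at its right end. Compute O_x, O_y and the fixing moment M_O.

O_x = 0, O_y = 5573 lb, M_O = 21630 lb·ft

Resultant of the triangular load: ½ × 574.4 × 6 = 1723.2 lb, acting at 4.4 ft from O (one-third of the span from the peak).
ΣF_x = 0: O_x = 0.
ΣF_y = 0: O_y − 1850 − 1450 − 550 − ½·574.4·6 = 0 → O_y = 5573 lb.
ΣM about O: M_O − 1850·2.4 − 1450·5.3 − 550·3.5 − (½·574.4·6)·4.4 = 0 → M_O = 21630 lb·ft.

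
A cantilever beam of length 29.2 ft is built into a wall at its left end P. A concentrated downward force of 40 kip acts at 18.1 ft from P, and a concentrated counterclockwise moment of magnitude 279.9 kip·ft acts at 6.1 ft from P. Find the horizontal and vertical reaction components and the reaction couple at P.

ΣF_x = 0: P_x = 0.
ΣF_y = 0: P_y − 40 = 0 → P_y = 40.00 kip.
ΣM about P: M_P − 40·18.1 + 279.9 = 0 → M_P = 444.1 kip·ft.

P_x = 0, P_y = 40.00 kip, M_P = 444.1 kip·ft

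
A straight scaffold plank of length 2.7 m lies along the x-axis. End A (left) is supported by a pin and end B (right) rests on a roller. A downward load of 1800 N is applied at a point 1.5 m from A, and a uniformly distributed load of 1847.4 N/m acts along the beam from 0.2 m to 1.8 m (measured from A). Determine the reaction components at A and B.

A_x = 0, A_y = 2661 N, B_y = 2095 N

Resultant of the distributed load: 1847.4 × 1.6 = 2955.84 N at 1 m from A.
Taking moments about A: B_y·2.7 − 1800·1.5 − (1847.4·1.6)·1 = 0 → B_y = 5655.84/2.7 = 2094.76 ≈ 2095 N.
ΣF_y = 0: A_y + 2094.76 − 1800 − 1847.4·1.6 = 0 → A_y = 2661 N.
ΣF_x = 0: no horizontal applied forces, so A_x = 0.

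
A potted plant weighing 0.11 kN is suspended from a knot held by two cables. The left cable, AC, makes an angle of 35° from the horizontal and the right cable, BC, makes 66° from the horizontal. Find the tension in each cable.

T_AC = 0.04558 kN, T_BC = 0.09179 kN

ΣF_x = 0: −T_AC·cos35° + T_BC·cos66° = 0 → T_BC = 2.01396·T_AC.
ΣF_y = 0: T_AC·sin35° + T_BC·sin66° = 0.11.
Substitute: T_AC·(0.573576 + 2.01396·0.913545) = 0.11 → T_AC = 0.0455785 ≈ 0.04558 kN.
Then T_BC = 2.01396 × 0.0455785 = 0.09179 kN.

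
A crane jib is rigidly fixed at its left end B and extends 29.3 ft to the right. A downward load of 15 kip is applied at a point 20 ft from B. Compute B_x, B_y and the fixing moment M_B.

ΣF_x = 0: B_x = 0.
ΣF_y = 0: B_y − 15 = 0 → B_y = 15.00 kip.
ΣM about B: M_B − 15·20 = 0 → M_B = 300.0 kip·ft.

B_x = 0, B_y = 15.00 kip, M_B = 300.0 kip·ft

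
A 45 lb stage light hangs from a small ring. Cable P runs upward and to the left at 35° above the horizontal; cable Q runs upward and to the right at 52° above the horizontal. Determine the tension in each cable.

T_P = 27.74 lb, T_Q = 36.91 lb

ΣF_x = 0: −T_P·cos35° + T_Q·cos52° = 0 → T_Q = 1.33052·T_P.
ΣF_y = 0: T_P·sin35° + T_Q·sin52° = 45.
Substitute: T_P·(0.573576 + 1.33052·0.788011) = 45 → T_P = 27.7428 ≈ 27.74 lb.
Then T_Q = 1.33052 × 27.7428 = 36.91 lb.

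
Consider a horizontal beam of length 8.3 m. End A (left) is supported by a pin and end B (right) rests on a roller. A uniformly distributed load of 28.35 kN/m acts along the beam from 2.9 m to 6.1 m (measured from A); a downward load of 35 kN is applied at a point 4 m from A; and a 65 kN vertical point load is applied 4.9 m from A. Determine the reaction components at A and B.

A_x = 0, A_y = 86.29 kN, B_y = 104.4 kN

Resultant of the distributed load: 28.35 × 3.2 = 90.72 kN at 4.5 m from A.
ΣM about A: B_y·8.3 − (28.35·3.2)·4.5 − 35·4 − 65·4.9 = 0 → B_y = 866.74/8.3 = 104.427 ≈ 104.4 kN.
ΣF_y = 0: A_y + 104.427 − 28.35·3.2 − 35 − 65 = 0 → A_y = 86.29 kN.
ΣF_x = 0: no horizontal applied forces, so A_x = 0.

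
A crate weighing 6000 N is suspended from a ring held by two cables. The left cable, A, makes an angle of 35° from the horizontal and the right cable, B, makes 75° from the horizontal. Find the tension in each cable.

ΣF_x = 0: −T_A·cos35° + T_B·cos75° = 0 → T_B = 3.16496·T_A.
ΣF_y = 0: T_A·sin35° + T_B·sin75° = 6000.
Substitute: T_A·(0.573576 + 3.16496·0.965926) = 6000 → T_A = 1652.58 ≈ 1653 N.
Then T_B = 3.16496 × 1652.58 = 5230 N.

T_A = 1653 N, T_B = 5230 N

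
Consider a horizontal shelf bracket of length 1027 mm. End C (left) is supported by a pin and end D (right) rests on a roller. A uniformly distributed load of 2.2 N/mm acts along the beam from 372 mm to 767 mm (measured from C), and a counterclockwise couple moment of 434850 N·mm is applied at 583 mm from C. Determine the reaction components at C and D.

C_x = 0, C_y = 810.5 N, D_y = 58.47 N

Resultant of the distributed load: 2.2 × 395 = 869 N at 569.5 mm from C.
Taking moments about C: D_y·1027 − (2.2·395)·569.5 + 434850 = 0 → D_y = 60045.5/1027 = 58.4669 ≈ 58.47 N.
ΣF_y = 0: C_y + 58.4669 − 2.2·395 = 0 → C_y = 810.5 N.
ΣF_x = 0: no horizontal applied forces, so C_x = 0.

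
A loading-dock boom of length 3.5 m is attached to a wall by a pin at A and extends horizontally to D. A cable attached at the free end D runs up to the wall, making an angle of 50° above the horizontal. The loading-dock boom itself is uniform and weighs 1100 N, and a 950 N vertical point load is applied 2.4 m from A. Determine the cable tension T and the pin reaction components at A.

T = 1568 N, A_x = 1008 N, A_y = 848.6 N

ΣM about A: T·sin50°·3.5 − 1100·1.75 − 950·2.4 = 0 → T = 4205/(3.5·0.766044) = 1568.35 ≈ 1568 N.
ΣF_x = 0: A_x − T·cos50° = 0 → A_x = 1568.35 × 0.642788 = 1008 N.
ΣF_y = 0: A_y + T·sin50° − 1100 − 950 = 0 → A_y = 2050 − 1568.35 × 0.766044 = 848.6 N.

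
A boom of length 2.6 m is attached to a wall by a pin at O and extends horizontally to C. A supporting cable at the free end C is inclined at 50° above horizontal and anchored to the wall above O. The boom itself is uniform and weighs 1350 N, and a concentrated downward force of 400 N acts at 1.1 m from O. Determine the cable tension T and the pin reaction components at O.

ΣM about O: T·sin50°·2.6 − 1350·1.3 − 400·1.1 = 0 → T = 2195/(2.6·0.766044) = 1102.07 ≈ 1102 N.
ΣF_x = 0: O_x − T·cos50° = 0 → O_x = 1102.07 × 0.642788 = 708.4 N.
ΣF_y = 0: O_y + T·sin50° − 1350 − 400 = 0 → O_y = 1750 − 1102.07 × 0.766044 = 905.8 N.

T = 1102 N, O_x = 708.4 N, O_y = 905.8 N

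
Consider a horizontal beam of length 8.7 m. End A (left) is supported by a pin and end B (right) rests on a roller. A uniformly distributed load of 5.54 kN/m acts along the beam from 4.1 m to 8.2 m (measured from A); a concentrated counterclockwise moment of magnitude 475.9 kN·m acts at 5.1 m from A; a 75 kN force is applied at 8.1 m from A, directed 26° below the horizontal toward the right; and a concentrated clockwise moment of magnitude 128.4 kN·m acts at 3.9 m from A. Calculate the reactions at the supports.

A_x = -67.41 kN, A_y = 48.87 kN, B_y = 6.724 kN

Resultant of the distributed load: 5.54 × 4.1 = 22.714 kN at 6.15 m from A.
Taking moments about A: B_y·8.7 − (5.54·4.1)·6.15 + 475.9 − 75·sin26°·8.1 − 128.4 = 0 → B_y = 58.5016/8.7 = 6.72432 ≈ 6.724 kN.
ΣF_y = 0: A_y + 6.72432 − 5.54·4.1 − 75·sin26° = 0 → A_y = 48.87 kN.
ΣF_x = 0: A_x + 75·cos26° = 0 → A_x = -67.41 kN.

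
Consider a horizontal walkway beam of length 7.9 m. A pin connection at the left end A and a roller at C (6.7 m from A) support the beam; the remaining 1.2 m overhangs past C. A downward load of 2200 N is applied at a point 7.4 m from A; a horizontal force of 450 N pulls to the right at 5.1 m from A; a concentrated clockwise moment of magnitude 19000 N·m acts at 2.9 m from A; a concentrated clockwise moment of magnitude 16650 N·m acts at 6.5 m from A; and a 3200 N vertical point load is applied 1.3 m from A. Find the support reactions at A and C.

Taking moments about A: C_y·6.7 − 2200·7.4 − 19000 − 16650 − 3200·1.3 = 0 → C_y = 56090/6.7 = 8371.64 ≈ 8372 N.
ΣF_y = 0: A_y + 8371.64 − 2200 − 3200 = 0 → A_y = -2972 N.
ΣF_x = 0: A_x + 450 = 0 → A_x = -450.0 N.

A_x = -450.0 N, A_y = -2972 N, C_y = 8372 N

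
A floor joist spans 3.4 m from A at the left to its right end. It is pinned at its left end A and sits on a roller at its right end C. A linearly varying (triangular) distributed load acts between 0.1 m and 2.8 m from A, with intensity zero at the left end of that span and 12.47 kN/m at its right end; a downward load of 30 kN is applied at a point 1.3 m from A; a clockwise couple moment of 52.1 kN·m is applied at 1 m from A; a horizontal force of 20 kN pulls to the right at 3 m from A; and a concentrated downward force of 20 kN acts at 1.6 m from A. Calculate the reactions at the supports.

Resultant of the triangular load: ½ × 12.47 × 2.7 = 16.8345 kN, acting at 1.9 m from A (one-third of the span from the peak).
ΣM about A: C_y·3.4 − (½·12.47·2.7)·1.9 − 30·1.3 − 52.1 − 20·1.6 = 0 → C_y = 155.08555/3.4 = 45.6134 ≈ 45.61 kN.
ΣF_y = 0: A_y + 45.6134 − ½·12.47·2.7 − 30 − 20 = 0 → A_y = 21.22 kN.
ΣF_x = 0: A_x + 20 = 0 → A_x = -20.00 kN.

A_x = -20.00 kN, A_y = 21.22 kN, C_y = 45.61 kN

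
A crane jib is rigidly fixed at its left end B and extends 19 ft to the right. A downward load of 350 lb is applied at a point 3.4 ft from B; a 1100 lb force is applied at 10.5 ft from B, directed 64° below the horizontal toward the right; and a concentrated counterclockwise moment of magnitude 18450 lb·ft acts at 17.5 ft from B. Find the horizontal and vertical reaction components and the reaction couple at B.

ΣF_x = 0: B_x + 1100·cos64° = 0 → B_x = -482.2 lb.
ΣF_y = 0: B_y − 350 − 1100·sin64° = 0 → B_y = 1339 lb.
ΣM about B: M_B − 350·3.4 − 1100·sin64°·10.5 + 18450 = 0 → M_B = -6879 lb·ft.

B_x = -482.2 lb, B_y = 1339 lb, M_B = -6879 lb·ft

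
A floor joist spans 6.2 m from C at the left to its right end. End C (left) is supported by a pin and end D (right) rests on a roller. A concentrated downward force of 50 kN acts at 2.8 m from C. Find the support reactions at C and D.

C_x = 0, C_y = 27.42 kN, D_y = 22.58 kN

ΣM about C: D_y·6.2 − 50·2.8 = 0 → D_y = 140/6.2 = 22.5806 ≈ 22.58 kN.
ΣF_y = 0: C_y + 22.5806 − 50 = 0 → C_y = 27.42 kN.
ΣF_x = 0: no horizontal applied forces, so C_x = 0.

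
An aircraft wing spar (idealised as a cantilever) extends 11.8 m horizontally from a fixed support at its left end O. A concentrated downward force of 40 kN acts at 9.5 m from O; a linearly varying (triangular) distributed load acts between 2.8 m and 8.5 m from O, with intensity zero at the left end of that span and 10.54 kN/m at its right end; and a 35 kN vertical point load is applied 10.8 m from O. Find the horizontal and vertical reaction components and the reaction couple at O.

Resultant of the triangular load: ½ × 10.54 × 5.7 = 30.039 kN, acting at 6.6 m from O (one-third of the span from the peak).
ΣF_x = 0: O_x = 0.
ΣF_y = 0: O_y − 40 − ½·10.54·5.7 − 35 = 0 → O_y = 105.0 kN.
ΣM about O: M_O − 40·9.5 − (½·10.54·5.7)·6.6 − 35·10.8 = 0 → M_O = 956.3 kN·m.

O_x = 0, O_y = 105.0 kN, M_O = 956.3 kN·m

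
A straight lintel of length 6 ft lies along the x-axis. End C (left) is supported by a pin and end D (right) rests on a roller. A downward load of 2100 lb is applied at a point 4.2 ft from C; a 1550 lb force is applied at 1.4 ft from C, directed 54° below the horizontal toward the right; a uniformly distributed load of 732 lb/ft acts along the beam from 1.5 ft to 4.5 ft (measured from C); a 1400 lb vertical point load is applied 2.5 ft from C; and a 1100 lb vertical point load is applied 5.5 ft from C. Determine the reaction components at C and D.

C_x = -911.1 lb, C_y = 3598 lb, D_y = 4452 lb

Resultant of the distributed load: 732 × 3 = 2196 lb at 3 ft from C.
Taking moments about C: D_y·6 − 2100·4.2 − 1550·sin54°·1.4 − (732·3)·3 − 1400·2.5 − 1100·5.5 = 0 → D_y = 26713.6/6 = 4452.27 ≈ 4452 lb.
ΣF_y = 0: C_y + 4452.27 − 2100 − 1550·sin54° − 732·3 − 1400 − 1100 = 0 → C_y = 3598 lb.
ΣF_x = 0: C_x + 1550·cos54° = 0 → C_x = -911.1 lb.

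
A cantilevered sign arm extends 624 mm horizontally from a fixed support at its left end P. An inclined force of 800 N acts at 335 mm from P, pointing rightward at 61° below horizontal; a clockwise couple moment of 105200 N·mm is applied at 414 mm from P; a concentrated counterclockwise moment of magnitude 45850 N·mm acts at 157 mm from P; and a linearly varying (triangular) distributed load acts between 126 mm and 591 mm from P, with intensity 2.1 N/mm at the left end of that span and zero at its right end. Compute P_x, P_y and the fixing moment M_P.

Resultant of the triangular load: ½ × 2.1 × 465 = 488.25 N, acting at 281 mm from P (one-third of the span from the peak).
ΣF_x = 0: P_x + 800·cos61° = 0 → P_x = -387.8 N.
ΣF_y = 0: P_y − 800·sin61° − ½·2.1·465 = 0 → P_y = 1188 N.
ΣM about P: M_P − 800·sin61°·335 − 105200 + 45850 − (½·2.1·465)·281 = 0 → M_P = 430900 N·mm.

P_x = -387.8 N, P_y = 1188 N, M_P = 430900 N·mm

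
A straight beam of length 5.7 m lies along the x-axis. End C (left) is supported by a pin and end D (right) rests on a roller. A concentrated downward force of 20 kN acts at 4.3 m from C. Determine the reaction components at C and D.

ΣM about C: D_y·5.7 − 20·4.3 = 0 → D_y = 86/5.7 = 15.0877 ≈ 15.09 kN.
ΣF_y = 0: C_y + 15.0877 − 20 = 0 → C_y = 4.912 kN.
ΣF_x = 0: no horizontal applied forces, so C_x = 0.

C_x = 0, C_y = 4.912 kN, D_y = 15.09 kN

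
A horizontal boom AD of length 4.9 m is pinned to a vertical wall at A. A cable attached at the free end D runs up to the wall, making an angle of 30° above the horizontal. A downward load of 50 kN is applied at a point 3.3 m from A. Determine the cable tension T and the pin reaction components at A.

T = 67.35 kN, A_x = 58.32 kN, A_y = 16.33 kN

ΣM about A: T·sin30°·4.9 − 50·3.3 = 0 → T = 165/(4.9·0.5) = 67.3469 ≈ 67.35 kN.
ΣF_x = 0: A_x − T·cos30° = 0 → A_x = 67.3469 × 0.866025 = 58.32 kN.
ΣF_y = 0: A_y + T·sin30° − 50 = 0 → A_y = 50 − 67.3469 × 0.5 = 16.33 kN.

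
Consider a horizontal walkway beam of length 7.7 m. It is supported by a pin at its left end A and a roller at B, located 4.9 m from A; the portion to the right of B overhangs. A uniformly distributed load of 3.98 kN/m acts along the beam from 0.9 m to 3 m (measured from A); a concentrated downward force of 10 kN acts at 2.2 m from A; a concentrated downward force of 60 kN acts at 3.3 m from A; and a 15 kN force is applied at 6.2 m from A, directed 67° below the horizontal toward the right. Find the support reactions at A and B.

Resultant of the distributed load: 3.98 × 2.1 = 8.358 kN at 1.95 m from A.
Moments about A: B_y·4.9 − (3.98·2.1)·1.95 − 10·2.2 − 60·3.3 − 15·sin67°·6.2 = 0 → B_y = 321.905/4.9 = 65.6949 ≈ 65.69 kN.
ΣF_y = 0: A_y + 65.6949 − 3.98·2.1 − 10 − 60 − 15·sin67° = 0 → A_y = 26.47 kN.
ΣF_x = 0: A_x + 15·cos67° = 0 → A_x = -5.861 kN.

A_x = -5.861 kN, A_y = 26.47 kN, B_y = 65.69 kN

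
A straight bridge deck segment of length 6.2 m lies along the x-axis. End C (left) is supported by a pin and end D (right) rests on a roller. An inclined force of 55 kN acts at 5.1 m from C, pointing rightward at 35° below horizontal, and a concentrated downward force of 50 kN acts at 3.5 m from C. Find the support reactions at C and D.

C_x = -45.05 kN, C_y = 27.37 kN, D_y = 54.18 kN

Taking moments about C: D_y·6.2 − 55·sin35°·5.1 − 50·3.5 = 0 → D_y = 335.888/6.2 = 54.1755 ≈ 54.18 kN.
ΣF_y = 0: C_y + 54.1755 − 55·sin35° − 50 = 0 → C_y = 27.37 kN.
ΣF_x = 0: C_x + 55·cos35° = 0 → C_x = -45.05 kN.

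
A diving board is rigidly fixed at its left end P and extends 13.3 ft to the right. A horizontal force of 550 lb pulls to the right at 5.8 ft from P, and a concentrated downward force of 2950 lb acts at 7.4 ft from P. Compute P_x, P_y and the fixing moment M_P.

ΣF_x = 0: P_x + 550 = 0 → P_x = -550.0 lb.
ΣF_y = 0: P_y − 2950 = 0 → P_y = 2950 lb.
ΣM about P: M_P − 2950·7.4 = 0 → M_P = 21830 lb·ft.

P_x = -550.0 lb, P_y = 2950 lb, M_P = 21830 lb·ft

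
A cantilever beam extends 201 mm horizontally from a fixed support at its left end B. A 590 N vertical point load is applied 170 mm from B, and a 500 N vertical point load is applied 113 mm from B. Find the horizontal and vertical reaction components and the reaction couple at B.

B_x = 0, B_y = 1090 N, M_B = 156800 N·mm

ΣF_x = 0: B_x = 0.
ΣF_y = 0: B_y − 590 − 500 = 0 → B_y = 1090 N.
ΣM about B: M_B − 590·170 − 500·113 = 0 → M_B = 156800 N·mm.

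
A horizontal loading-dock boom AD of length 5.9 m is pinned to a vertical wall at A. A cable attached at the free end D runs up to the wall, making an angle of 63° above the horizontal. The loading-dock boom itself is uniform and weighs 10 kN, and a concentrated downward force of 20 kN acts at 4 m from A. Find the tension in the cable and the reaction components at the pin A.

ΣM about A: T·sin63°·5.9 − 10·2.95 − 20·4 = 0 → T = 109.5/(5.9·0.891007) = 20.8296 ≈ 20.83 kN.
ΣF_x = 0: A_x − T·cos63° = 0 → A_x = 20.8296 × 0.45399 = 9.456 kN.
ΣF_y = 0: A_y + T·sin63° − 10 − 20 = 0 → A_y = 30 − 20.8296 × 0.891007 = 11.44 kN.

T = 20.83 kN, A_x = 9.456 kN, A_y = 11.44 kN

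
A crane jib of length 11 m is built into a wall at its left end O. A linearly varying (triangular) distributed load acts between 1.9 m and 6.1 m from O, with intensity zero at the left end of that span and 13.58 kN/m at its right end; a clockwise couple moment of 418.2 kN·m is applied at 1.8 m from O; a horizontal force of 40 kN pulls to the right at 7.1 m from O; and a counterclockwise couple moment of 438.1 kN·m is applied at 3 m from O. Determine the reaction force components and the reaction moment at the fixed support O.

Resultant of the triangular load: ½ × 13.58 × 4.2 = 28.518 kN, acting at 4.7 m from O (one-third of the span from the peak).
ΣF_x = 0: O_x + 40 = 0 → O_x = -40.00 kN.
ΣF_y = 0: O_y − ½·13.58·4.2 = 0 → O_y = 28.52 kN.
ΣM about O: M_O − (½·13.58·4.2)·4.7 − 418.2 + 438.1 = 0 → M_O = 114.1 kN·m.

O_x = -40.00 kN, O_y = 28.52 kN, M_O = 114.1 kN·m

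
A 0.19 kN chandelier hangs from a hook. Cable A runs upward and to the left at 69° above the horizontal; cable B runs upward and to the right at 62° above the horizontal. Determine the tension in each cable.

T_A = 0.1182 kN, T_B = 0.09022 kN

ΣF_x = 0: −T_A·cos69° + T_B·cos62° = 0 → T_B = 0.763343·T_A.
ΣF_y = 0: T_A·sin69° + T_B·sin62° = 0.19.
Substitute: T_A·(0.93358 + 0.763343·0.882948) = 0.19 → T_A = 0.118191 ≈ 0.1182 kN.
Then T_B = 0.763343 × 0.118191 = 0.09022 kN.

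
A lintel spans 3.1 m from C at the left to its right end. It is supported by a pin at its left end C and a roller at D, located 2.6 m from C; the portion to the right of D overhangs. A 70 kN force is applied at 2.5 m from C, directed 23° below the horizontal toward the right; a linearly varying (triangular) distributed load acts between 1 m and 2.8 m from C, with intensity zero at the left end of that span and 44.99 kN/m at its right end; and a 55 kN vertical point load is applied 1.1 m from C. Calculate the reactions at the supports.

Resultant of the triangular load: ½ × 44.99 × 1.8 = 40.491 kN, acting at 2.2 m from C (one-third of the span from the peak).
ΣM about C: D_y·2.6 − 70·sin23°·2.5 − (½·44.99·1.8)·2.2 − 55·1.1 = 0 → D_y = 217.958/2.6 = 83.83 kN.
ΣF_y = 0: C_y + 83.83 − 70·sin23° − ½·44.99·1.8 − 55 = 0 → C_y = 39.01 kN.
ΣF_x = 0: C_x + 70·cos23° = 0 → C_x = -64.44 kN.

C_x = -64.44 kN, C_y = 39.01 kN, D_y = 83.83 kN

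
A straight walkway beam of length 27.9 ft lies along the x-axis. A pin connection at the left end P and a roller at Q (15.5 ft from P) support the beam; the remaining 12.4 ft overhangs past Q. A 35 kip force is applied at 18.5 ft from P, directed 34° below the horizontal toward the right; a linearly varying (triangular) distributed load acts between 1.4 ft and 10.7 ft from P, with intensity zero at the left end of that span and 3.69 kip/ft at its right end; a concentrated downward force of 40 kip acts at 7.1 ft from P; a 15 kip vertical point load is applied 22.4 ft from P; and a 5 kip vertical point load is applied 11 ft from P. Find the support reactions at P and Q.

Resultant of the triangular load: ½ × 3.69 × 9.3 = 17.1585 kip, acting at 7.6 ft from P (one-third of the span from the peak).
Moments about P: Q_y·15.5 − 35·sin34°·18.5 − (½·3.69·9.3)·7.6 − 40·7.1 − 15·22.4 − 5·11 = 0 → Q_y = 1167.48/15.5 = 75.3213 ≈ 75.32 kip.
ΣF_y = 0: P_y + 75.3213 − 35·sin34° − ½·3.69·9.3 − 40 − 15 − 5 = 0 → P_y = 21.41 kip.
ΣF_x = 0: P_x + 35·cos34° = 0 → P_x = -29.02 kip.

P_x = -29.02 kip, P_y = 21.41 kip, Q_y = 75.32 kip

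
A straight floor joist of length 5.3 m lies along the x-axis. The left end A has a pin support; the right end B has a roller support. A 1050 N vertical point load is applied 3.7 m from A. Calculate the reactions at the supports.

A_x = 0, A_y = 317.0 N, B_y = 733.0 N

Taking moments about A: B_y·5.3 − 1050·3.7 = 0 → B_y = 3885/5.3 = 733.019 ≈ 733.0 N.
ΣF_y = 0: A_y + 733.019 − 1050 = 0 → A_y = 317.0 N.
ΣF_x = 0: no horizontal applied forces, so A_x = 0.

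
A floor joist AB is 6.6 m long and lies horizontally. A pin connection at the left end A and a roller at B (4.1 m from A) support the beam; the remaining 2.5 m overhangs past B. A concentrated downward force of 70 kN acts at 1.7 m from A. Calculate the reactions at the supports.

A_x = 0, A_y = 40.98 kN, B_y = 29.02 kN

Moments about A: B_y·4.1 − 70·1.7 = 0 → B_y = 119/4.1 = 29.0244 ≈ 29.02 kN.
ΣF_y = 0: A_y + 29.0244 − 70 = 0 → A_y = 40.98 kN.
ΣF_x = 0: no horizontal applied forces, so A_x = 0.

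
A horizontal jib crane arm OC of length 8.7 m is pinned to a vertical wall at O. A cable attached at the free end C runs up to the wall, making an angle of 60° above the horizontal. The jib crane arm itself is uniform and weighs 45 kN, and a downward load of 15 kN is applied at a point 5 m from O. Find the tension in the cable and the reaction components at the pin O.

ΣM about O: T·sin60°·8.7 − 45·4.35 − 15·5 = 0 → T = 270.75/(8.7·0.866025) = 35.9351 ≈ 35.94 kN.
ΣF_x = 0: O_x − T·cos60° = 0 → O_x = 35.9351 × 0.5 = 17.97 kN.
ΣF_y = 0: O_y + T·sin60° − 45 − 15 = 0 → O_y = 60 − 35.9351 × 0.866025 = 28.88 kN.

T = 35.94 kN, O_x = 17.97 kN, O_y = 28.88 kN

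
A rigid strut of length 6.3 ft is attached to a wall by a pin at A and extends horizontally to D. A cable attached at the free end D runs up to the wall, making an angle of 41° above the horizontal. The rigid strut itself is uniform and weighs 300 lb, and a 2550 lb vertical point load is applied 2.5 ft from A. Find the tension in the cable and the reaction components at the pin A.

ΣM about A: T·sin41°·6.3 − 300·3.15 − 2550·2.5 = 0 → T = 7320/(6.3·0.656059) = 1771.04 ≈ 1771 lb.
ΣF_x = 0: A_x − T·cos41° = 0 → A_x = 1771.04 × 0.75471 = 1337 lb.
ΣF_y = 0: A_y + T·sin41° − 300 − 2550 = 0 → A_y = 2850 − 1771.04 × 0.656059 = 1688 lb.

T = 1771 lb, A_x = 1337 lb, A_y = 1688 lb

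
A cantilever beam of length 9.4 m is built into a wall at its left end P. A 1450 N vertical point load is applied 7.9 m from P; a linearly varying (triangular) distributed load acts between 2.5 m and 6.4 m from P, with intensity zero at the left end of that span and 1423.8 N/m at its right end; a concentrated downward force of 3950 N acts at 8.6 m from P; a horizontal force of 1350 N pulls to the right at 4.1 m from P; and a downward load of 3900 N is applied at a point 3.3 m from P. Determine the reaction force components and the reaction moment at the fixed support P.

Resultant of the triangular load: ½ × 1423.8 × 3.9 = 2776.41 N, acting at 5.1 m from P (one-third of the span from the peak).
ΣF_x = 0: P_x + 1350 = 0 → P_x = -1350 N.
ΣF_y = 0: P_y − 1450 − ½·1423.8·3.9 − 3950 − 3900 = 0 → P_y = 12080 N.
ΣM about P: M_P − 1450·7.9 − (½·1423.8·3.9)·5.1 − 3950·8.6 − 3900·3.3 = 0 → M_P = 72450 N·m.

P_x = -1350 N, P_y = 12080 N, M_P = 72450 N·m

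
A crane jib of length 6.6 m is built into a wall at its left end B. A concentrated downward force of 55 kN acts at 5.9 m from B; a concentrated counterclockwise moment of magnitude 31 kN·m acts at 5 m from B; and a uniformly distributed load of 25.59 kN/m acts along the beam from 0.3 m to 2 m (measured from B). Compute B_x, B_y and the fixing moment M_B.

Resultant of the distributed load: 25.59 × 1.7 = 43.503 kN at 1.15 m from B.
ΣF_x = 0: B_x = 0.
ΣF_y = 0: B_y − 55 − 25.59·1.7 = 0 → B_y = 98.50 kN.
ΣM about B: M_B − 55·5.9 + 31 − (25.59·1.7)·1.15 = 0 → M_B = 343.5 kN·m.

B_x = 0, B_y = 98.50 kN, M_B = 343.5 kN·m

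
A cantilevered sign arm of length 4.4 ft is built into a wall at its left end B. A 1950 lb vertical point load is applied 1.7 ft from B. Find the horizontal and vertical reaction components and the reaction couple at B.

B_x = 0, B_y = 1950 lb, M_B = 3315 lb·ft

ΣF_x = 0: B_x = 0.
ΣF_y = 0: B_y − 1950 = 0 → B_y = 1950 lb.
ΣM about B: M_B − 1950·1.7 = 0 → M_B = 3315 lb·ft.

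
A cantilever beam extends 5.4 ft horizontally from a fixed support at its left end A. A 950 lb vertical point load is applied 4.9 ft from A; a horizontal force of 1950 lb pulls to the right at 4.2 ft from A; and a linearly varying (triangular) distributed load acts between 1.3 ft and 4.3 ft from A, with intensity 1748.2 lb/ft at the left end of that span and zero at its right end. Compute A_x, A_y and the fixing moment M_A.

A_x = -1950 lb, A_y = 3572 lb, M_A = 10690 lb·ft

Resultant of the triangular load: ½ × 1748.2 × 3 = 2622.3 lb, acting at 2.3 ft from A (one-third of the span from the peak).
ΣF_x = 0: A_x + 1950 = 0 → A_x = -1950 lb.
ΣF_y = 0: A_y − 950 − ½·1748.2·3 = 0 → A_y = 3572 lb.
ΣM about A: M_A − 950·4.9 − (½·1748.2·3)·2.3 = 0 → M_A = 10690 lb·ft.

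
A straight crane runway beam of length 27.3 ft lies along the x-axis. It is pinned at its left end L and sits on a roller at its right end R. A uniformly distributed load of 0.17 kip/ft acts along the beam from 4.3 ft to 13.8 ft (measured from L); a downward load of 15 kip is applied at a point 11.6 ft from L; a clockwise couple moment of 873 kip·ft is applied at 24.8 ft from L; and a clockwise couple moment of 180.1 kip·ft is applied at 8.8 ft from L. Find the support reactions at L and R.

Resultant of the distributed load: 0.17 × 9.5 = 1.615 kip at 9.05 ft from L.
Taking moments about L: R_y·27.3 − (0.17·9.5)·9.05 − 15·11.6 − 873 − 180.1 = 0 → R_y = 1241.71575/27.3 = 45.4841 ≈ 45.48 kip.
ΣF_y = 0: L_y + 45.4841 − 0.17·9.5 − 15 = 0 → L_y = -28.87 kip.
ΣF_x = 0: no horizontal applied forces, so L_x = 0.

L_x = 0, L_y = -28.87 kip, R_y = 45.48 kip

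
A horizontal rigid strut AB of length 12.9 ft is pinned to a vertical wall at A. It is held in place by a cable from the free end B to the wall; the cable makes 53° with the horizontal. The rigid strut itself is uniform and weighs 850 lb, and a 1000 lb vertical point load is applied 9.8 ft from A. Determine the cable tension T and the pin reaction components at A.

T = 1483 lb, A_x = 892.7 lb, A_y = 665.3 lb

ΣM about A: T·sin53°·12.9 − 850·6.45 − 1000·9.8 = 0 → T = 15282.5/(12.9·0.798636) = 1483.39 ≈ 1483 lb.
ΣF_x = 0: A_x − T·cos53° = 0 → A_x = 1483.39 × 0.601815 = 892.7 lb.
ΣF_y = 0: A_y + T·sin53° − 850 − 1000 = 0 → A_y = 1850 − 1483.39 × 0.798636 = 665.3 lb.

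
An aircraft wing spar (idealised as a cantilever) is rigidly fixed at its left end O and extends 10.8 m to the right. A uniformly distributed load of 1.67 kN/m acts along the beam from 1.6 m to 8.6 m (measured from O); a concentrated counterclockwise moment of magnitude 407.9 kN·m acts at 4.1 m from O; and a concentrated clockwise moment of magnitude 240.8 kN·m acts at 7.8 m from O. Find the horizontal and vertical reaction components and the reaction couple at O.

O_x = 0, O_y = 11.69 kN, M_O = -107.5 kN·m

Resultant of the distributed load: 1.67 × 7 = 11.69 kN at 5.1 m from O.
ΣF_x = 0: O_x = 0.
ΣF_y = 0: O_y − 1.67·7 = 0 → O_y = 11.69 kN.
ΣM about O: M_O − (1.67·7)·5.1 + 407.9 − 240.8 = 0 → M_O = -107.5 kN·m.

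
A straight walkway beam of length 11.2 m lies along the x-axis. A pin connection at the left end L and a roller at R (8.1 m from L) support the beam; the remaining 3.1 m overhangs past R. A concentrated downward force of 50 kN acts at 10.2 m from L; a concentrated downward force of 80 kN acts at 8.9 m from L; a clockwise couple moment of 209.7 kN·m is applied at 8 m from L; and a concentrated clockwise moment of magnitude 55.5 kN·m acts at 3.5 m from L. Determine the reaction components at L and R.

ΣM about L: R_y·8.1 − 50·10.2 − 80·8.9 − 209.7 − 55.5 = 0 → R_y = 1487.2/8.1 = 183.605 ≈ 183.6 kN.
ΣF_y = 0: L_y + 183.605 − 50 − 80 = 0 → L_y = -53.60 kN.
ΣF_x = 0: no horizontal applied forces, so L_x = 0.

L_x = 0, L_y = -53.60 kN, R_y = 183.6 kN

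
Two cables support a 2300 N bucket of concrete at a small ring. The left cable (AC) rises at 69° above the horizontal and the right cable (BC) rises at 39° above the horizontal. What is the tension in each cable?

T_AC = 1879 N, T_BC = 866.7 N

ΣF_x = 0: −T_AC·cos69° + T_BC·cos39° = 0 → T_BC = 0.461133·T_AC.
ΣF_y = 0: T_AC·sin69° + T_BC·sin39° = 2300.
Substitute: T_AC·(0.93358 + 0.461133·0.62932) = 2300 → T_AC = 1879.42 ≈ 1879 N.
Then T_BC = 0.461133 × 1879.42 = 866.7 N.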